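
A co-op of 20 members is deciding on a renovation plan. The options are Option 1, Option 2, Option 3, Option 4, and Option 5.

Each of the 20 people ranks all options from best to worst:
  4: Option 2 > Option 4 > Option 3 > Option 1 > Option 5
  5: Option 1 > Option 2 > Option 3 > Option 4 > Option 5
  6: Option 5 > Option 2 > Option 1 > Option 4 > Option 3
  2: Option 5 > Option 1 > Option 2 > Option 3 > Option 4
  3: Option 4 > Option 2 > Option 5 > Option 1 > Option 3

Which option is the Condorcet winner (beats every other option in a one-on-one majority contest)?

Option 2

Option 2 vs Option 1: 13–7
Option 2 vs Option 3: 20–0
Option 2 vs Option 4: 17–3
Option 2 vs Option 5: 12–8
Option 2 beats every other option.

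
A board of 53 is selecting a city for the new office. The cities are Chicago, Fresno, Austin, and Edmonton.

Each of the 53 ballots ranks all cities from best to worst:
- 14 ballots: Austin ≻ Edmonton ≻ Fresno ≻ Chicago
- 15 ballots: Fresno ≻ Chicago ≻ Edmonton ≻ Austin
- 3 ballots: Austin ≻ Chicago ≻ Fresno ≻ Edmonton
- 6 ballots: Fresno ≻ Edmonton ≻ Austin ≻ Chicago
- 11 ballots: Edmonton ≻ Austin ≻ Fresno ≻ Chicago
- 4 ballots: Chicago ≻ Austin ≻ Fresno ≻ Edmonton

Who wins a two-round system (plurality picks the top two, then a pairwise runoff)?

Austin

Round 1 first-place votes: Chicago 4, Fresno 21, Austin 17, Edmonton 11. Fresno and Austin advance.
Runoff: Fresno is ranked above Austin on 21 ballots, Austin above Fresno on 32.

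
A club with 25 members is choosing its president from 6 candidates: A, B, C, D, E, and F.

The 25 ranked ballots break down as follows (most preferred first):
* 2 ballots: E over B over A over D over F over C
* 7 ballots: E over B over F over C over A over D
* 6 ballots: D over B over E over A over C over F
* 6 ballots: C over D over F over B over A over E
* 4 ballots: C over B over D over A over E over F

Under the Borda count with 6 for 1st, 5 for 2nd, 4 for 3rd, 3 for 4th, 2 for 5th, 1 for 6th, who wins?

A: 2×4 + 7×2 + 6×3 + 6×2 + 4×3 = 64
B: 2×5 + 7×5 + 6×5 + 6×3 + 4×5 = 113
C: 2×1 + 7×3 + 6×2 + 6×6 + 4×6 = 95
D: 2×3 + 7×1 + 6×6 + 6×5 + 4×4 = 95
E: 2×6 + 7×6 + 6×4 + 6×1 + 4×2 = 92
F: 2×2 + 7×4 + 6×1 + 6×4 + 4×1 = 66

B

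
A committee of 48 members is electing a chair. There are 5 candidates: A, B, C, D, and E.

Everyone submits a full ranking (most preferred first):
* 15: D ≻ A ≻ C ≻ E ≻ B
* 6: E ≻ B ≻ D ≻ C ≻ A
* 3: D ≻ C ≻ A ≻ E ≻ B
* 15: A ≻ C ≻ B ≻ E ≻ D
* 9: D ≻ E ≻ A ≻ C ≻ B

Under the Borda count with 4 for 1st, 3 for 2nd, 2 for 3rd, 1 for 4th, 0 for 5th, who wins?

A: 15×3 + 6×0 + 3×2 + 15×4 + 9×2 = 129
B: 15×0 + 6×3 + 3×0 + 15×2 + 9×0 = 48
C: 15×2 + 6×1 + 3×3 + 15×3 + 9×1 = 99
D: 15×4 + 6×2 + 3×4 + 15×0 + 9×4 = 120
E: 15×1 + 6×4 + 3×1 + 15×1 + 9×3 = 84

A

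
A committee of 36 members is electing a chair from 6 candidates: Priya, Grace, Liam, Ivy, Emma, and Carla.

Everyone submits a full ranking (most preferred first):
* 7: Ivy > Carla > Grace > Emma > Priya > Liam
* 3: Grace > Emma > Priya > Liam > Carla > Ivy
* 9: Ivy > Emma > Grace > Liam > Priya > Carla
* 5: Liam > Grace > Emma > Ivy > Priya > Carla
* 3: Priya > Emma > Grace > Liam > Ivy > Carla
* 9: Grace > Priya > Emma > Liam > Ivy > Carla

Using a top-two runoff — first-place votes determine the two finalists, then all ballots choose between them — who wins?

Round 1 first-place votes: Priya 3, Grace 12, Liam 5, Ivy 16, Emma 0, Carla 0. Ivy and Grace advance.
Runoff: Ivy is ranked above Grace on 16 ballots, Grace above Ivy on 20.

Grace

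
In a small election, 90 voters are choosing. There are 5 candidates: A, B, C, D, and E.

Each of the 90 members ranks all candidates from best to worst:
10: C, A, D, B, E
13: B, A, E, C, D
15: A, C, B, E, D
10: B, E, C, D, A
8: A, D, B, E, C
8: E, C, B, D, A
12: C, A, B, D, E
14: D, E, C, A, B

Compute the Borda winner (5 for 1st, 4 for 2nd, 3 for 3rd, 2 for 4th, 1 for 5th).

C

A: 10×4 + 13×4 + 15×5 + 10×1 + 8×5 + 8×1 + 12×4 + 14×2 = 301
B: 10×2 + 13×5 + 15×3 + 10×5 + 8×3 + 8×3 + 12×3 + 14×1 = 278
C: 10×5 + 13×2 + 15×4 + 10×3 + 8×1 + 8×4 + 12×5 + 14×3 = 308
D: 10×3 + 13×1 + 15×1 + 10×2 + 8×4 + 8×2 + 12×2 + 14×5 = 220
E: 10×1 + 13×3 + 15×2 + 10×4 + 8×2 + 8×5 + 12×1 + 14×4 = 243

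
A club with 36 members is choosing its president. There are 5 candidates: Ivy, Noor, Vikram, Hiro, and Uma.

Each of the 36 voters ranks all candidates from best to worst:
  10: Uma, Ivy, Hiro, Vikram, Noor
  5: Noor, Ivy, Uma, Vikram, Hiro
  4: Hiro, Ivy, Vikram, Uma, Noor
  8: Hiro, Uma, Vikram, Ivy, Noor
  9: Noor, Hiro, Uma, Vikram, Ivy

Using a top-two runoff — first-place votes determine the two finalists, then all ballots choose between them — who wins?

Round 1 first-place votes: Ivy 0, Noor 14, Vikram 0, Hiro 12, Uma 10. Noor and Hiro advance.
Runoff: Noor is ranked above Hiro on 14 ballots, Hiro above Noor on 22.

Hiro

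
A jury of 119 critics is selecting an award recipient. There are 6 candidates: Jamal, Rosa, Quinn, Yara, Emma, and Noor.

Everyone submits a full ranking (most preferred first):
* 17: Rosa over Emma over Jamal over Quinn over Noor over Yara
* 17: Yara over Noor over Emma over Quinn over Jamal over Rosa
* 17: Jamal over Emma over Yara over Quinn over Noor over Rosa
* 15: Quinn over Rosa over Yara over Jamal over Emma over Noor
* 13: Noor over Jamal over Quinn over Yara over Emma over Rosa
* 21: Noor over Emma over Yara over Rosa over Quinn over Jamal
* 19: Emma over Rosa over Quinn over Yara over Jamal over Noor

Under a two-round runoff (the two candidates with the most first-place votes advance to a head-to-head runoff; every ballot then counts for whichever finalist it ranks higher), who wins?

Emma

Round 1 first-place votes: Jamal 17, Rosa 17, Quinn 15, Yara 17, Emma 19, Noor 34. Noor and Emma advance.
Runoff: Noor is ranked above Emma on 51 ballots, Emma above Noor on 68.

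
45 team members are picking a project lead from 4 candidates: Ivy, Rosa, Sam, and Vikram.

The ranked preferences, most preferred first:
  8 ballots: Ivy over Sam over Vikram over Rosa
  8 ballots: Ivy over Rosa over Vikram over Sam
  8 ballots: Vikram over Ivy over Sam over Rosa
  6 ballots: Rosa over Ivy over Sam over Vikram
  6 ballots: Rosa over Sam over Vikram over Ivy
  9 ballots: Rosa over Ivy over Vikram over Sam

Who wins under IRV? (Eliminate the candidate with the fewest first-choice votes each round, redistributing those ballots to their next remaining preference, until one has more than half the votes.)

Round 1: Ivy 16, Rosa 21, Sam 0, Vikram 8. Sam eliminated.
Round 2: Ivy 16, Rosa 21, Vikram 8. Vikram eliminated.
Round 3: Ivy 24, Rosa 21. Ivy has a majority (≥23).

Ivy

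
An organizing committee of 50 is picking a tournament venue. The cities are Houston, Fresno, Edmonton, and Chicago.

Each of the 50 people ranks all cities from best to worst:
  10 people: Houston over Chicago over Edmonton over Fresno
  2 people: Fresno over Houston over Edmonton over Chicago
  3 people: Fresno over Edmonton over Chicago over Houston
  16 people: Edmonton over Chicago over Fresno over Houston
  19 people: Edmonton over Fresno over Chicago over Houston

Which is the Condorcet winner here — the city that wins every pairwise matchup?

Edmonton

Edmonton vs Houston: 38–12
Edmonton vs Fresno: 45–5
Edmonton vs Chicago: 40–10
Edmonton beats every other city.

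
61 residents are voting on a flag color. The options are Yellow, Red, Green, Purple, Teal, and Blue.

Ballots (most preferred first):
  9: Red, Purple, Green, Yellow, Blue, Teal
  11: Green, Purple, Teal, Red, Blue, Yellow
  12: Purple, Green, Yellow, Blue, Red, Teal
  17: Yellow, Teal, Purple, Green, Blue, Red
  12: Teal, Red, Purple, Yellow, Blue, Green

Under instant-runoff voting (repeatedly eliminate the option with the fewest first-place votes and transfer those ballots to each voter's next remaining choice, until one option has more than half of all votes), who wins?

Purple

Round 1: Yellow 17, Red 9, Green 11, Purple 12, Teal 12, Blue 0. Blue eliminated.
Round 2: Yellow 17, Red 9, Green 11, Purple 12, Teal 12. Red eliminated.
Round 3: Yellow 17, Green 11, Purple 21, Teal 12. Green eliminated.
Round 4: Yellow 17, Purple 32, Teal 12. Purple has a majority (≥31).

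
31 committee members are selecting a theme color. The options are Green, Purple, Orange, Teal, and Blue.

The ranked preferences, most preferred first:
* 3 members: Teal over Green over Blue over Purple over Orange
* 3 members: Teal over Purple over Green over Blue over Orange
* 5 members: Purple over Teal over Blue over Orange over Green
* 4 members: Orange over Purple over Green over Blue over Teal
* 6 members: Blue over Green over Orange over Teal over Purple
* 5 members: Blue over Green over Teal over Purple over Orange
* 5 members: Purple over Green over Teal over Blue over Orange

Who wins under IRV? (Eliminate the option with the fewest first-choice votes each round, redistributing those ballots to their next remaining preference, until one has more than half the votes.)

Purple

Round 1: Green 0, Purple 10, Orange 4, Teal 6, Blue 11. Green eliminated.
Round 2: Purple 10, Orange 4, Teal 6, Blue 11. Orange eliminated.
Round 3: Purple 14, Teal 6, Blue 11. Teal eliminated.
Round 4: Purple 17, Blue 14. Purple has a majority (≥16).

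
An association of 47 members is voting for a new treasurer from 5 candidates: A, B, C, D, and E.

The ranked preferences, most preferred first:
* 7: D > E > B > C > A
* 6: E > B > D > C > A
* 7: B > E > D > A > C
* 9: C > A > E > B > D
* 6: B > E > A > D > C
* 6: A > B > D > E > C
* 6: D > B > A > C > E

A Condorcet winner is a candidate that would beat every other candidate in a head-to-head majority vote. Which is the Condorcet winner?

B

B vs A: 32–15
B vs C: 38–9
B vs D: 34–13
B vs E: 25–22
B beats every other candidate.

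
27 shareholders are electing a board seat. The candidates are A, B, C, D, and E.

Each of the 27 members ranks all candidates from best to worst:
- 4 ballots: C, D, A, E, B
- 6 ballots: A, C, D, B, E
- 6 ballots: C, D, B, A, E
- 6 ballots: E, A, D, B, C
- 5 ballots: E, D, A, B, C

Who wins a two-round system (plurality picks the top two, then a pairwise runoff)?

Round 1 first-place votes: A 6, B 0, C 10, D 0, E 11. E and C advance.
Runoff: E is ranked above C on 11 ballots, C above E on 16.

C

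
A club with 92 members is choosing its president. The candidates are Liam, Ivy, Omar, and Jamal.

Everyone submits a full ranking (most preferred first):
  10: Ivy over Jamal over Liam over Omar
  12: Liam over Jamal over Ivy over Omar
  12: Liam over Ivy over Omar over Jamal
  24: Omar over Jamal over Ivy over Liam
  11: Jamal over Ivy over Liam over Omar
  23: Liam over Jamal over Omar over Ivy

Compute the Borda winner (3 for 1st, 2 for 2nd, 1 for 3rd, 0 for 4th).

Jamal

Liam: 10×1 + 12×3 + 12×3 + 24×0 + 11×1 + 23×3 = 162
Ivy: 10×3 + 12×1 + 12×2 + 24×1 + 11×2 + 23×0 = 112
Omar: 10×0 + 12×0 + 12×1 + 24×3 + 11×0 + 23×1 = 107
Jamal: 10×2 + 12×2 + 12×0 + 24×2 + 11×3 + 23×2 = 171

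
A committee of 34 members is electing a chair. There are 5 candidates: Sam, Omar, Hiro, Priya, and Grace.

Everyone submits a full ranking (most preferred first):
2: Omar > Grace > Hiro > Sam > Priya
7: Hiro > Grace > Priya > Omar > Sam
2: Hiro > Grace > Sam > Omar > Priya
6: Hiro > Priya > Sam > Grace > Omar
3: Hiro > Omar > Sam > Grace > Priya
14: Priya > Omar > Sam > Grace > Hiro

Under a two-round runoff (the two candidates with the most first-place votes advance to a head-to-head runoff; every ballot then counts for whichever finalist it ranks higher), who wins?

Hiro

Round 1 first-place votes: Sam 0, Omar 2, Hiro 18, Priya 14, Grace 0. Hiro and Priya advance.
Runoff: Hiro is ranked above Priya on 20 ballots, Priya above Hiro on 14.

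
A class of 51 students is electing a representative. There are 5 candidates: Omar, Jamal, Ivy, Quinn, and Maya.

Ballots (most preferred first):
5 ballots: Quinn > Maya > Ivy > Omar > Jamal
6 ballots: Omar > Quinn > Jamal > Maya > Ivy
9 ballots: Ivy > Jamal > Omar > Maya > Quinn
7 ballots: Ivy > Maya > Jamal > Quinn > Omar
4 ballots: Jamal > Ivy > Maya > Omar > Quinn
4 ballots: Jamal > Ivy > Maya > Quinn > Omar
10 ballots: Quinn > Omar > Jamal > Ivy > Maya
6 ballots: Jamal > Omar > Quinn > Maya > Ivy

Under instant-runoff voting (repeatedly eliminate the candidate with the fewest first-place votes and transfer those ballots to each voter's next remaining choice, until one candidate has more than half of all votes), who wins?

Quinn

Round 1: Omar 6, Jamal 14, Ivy 16, Quinn 15, Maya 0. Maya eliminated.
Round 2: Omar 6, Jamal 14, Ivy 16, Quinn 15. Omar eliminated.
Round 3: Jamal 14, Ivy 16, Quinn 21. Jamal eliminated.
Round 4: Ivy 24, Quinn 27. Quinn has a majority (≥26).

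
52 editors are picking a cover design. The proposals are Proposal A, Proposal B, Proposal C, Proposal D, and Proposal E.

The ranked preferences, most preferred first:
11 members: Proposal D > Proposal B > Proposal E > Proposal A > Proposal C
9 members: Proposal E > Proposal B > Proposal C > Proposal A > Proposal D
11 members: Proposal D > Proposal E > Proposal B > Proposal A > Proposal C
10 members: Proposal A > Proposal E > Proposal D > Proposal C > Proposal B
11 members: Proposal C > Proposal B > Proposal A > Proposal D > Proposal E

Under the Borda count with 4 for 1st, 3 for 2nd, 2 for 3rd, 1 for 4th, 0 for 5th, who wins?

Proposal A: 11×1 + 9×1 + 11×1 + 10×4 + 11×2 = 93
Proposal B: 11×3 + 9×3 + 11×2 + 10×0 + 11×3 = 115
Proposal C: 11×0 + 9×2 + 11×0 + 10×1 + 11×4 = 72
Proposal D: 11×4 + 9×0 + 11×4 + 10×2 + 11×1 = 119
Proposal E: 11×2 + 9×4 + 11×3 + 10×3 + 11×0 = 121

Proposal E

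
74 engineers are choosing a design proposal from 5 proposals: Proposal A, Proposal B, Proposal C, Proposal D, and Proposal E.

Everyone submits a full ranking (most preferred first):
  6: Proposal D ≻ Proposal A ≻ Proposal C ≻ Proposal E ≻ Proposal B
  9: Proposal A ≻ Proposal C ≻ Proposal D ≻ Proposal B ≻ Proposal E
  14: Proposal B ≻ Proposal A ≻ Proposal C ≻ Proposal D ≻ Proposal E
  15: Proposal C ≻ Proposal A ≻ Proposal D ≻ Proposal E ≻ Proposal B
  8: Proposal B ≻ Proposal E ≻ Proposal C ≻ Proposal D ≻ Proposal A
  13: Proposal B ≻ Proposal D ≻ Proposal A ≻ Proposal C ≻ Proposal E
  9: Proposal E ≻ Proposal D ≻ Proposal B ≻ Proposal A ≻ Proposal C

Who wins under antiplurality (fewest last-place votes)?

Last-place votes: Proposal A 8, Proposal B 21, Proposal C 9, Proposal D 0, Proposal E 36.

Proposal D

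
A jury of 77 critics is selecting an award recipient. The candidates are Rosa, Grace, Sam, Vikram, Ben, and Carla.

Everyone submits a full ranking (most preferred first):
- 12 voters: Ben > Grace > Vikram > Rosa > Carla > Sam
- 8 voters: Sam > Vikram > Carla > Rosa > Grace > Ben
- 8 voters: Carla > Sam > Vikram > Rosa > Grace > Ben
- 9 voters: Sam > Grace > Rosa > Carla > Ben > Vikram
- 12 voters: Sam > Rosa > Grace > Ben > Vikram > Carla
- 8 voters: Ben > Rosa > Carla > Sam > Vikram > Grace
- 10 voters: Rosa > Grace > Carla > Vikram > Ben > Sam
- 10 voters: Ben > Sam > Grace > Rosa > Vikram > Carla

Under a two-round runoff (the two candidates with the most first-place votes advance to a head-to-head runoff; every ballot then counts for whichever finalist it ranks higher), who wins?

Ben

Round 1 first-place votes: Rosa 10, Grace 0, Sam 29, Vikram 0, Ben 30, Carla 8. Ben and Sam advance.
Runoff: Ben is ranked above Sam on 40 ballots, Sam above Ben on 37.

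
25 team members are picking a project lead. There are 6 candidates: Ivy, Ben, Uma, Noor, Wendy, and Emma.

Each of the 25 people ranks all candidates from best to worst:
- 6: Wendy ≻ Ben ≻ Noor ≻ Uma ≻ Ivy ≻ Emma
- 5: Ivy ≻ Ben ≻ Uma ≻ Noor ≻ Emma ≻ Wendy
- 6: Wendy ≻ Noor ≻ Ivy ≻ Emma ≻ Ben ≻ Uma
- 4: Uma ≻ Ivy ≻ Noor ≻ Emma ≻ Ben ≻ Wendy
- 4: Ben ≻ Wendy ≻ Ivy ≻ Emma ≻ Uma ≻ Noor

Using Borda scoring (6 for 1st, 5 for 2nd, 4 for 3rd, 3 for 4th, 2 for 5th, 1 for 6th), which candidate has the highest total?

Ivy: 6×2 + 5×6 + 6×4 + 4×5 + 4×4 = 102
Ben: 6×5 + 5×5 + 6×2 + 4×2 + 4×6 = 99
Uma: 6×3 + 5×4 + 6×1 + 4×6 + 4×2 = 76
Noor: 6×4 + 5×3 + 6×5 + 4×4 + 4×1 = 89
Wendy: 6×6 + 5×1 + 6×6 + 4×1 + 4×5 = 101
Emma: 6×1 + 5×2 + 6×3 + 4×3 + 4×3 = 58

Ivy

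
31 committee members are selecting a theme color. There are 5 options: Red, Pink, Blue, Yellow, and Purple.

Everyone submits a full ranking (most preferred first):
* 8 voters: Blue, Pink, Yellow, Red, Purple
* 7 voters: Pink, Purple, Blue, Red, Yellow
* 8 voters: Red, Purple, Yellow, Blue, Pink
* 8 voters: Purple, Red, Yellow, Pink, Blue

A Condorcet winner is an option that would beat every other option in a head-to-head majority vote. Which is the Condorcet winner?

Red

Red vs Pink: 16–15
Red vs Blue: 16–15
Red vs Yellow: 23–8
Red vs Purple: 16–15
Red beats every other option.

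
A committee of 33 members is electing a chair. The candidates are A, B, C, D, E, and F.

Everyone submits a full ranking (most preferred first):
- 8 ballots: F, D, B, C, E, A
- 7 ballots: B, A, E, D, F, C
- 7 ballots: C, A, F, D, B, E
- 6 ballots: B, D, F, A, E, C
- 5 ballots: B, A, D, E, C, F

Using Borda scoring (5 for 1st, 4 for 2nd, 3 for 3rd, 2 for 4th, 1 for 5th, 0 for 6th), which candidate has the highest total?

B

A: 8×0 + 7×4 + 7×4 + 6×2 + 5×4 = 88
B: 8×3 + 7×5 + 7×1 + 6×5 + 5×5 = 121
C: 8×2 + 7×0 + 7×5 + 6×0 + 5×1 = 56
D: 8×4 + 7×2 + 7×2 + 6×4 + 5×3 = 99
E: 8×1 + 7×3 + 7×0 + 6×1 + 5×2 = 45
F: 8×5 + 7×1 + 7×3 + 6×3 + 5×0 = 86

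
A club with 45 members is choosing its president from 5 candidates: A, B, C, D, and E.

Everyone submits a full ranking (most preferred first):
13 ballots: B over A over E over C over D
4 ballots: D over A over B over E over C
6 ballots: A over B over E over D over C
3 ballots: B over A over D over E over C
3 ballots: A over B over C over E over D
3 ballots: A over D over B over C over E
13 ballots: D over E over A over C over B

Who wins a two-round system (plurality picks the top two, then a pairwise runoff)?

B

Round 1 first-place votes: A 12, B 16, C 0, D 17, E 0. D and B advance.
Runoff: D is ranked above B on 20 ballots, B above D on 25.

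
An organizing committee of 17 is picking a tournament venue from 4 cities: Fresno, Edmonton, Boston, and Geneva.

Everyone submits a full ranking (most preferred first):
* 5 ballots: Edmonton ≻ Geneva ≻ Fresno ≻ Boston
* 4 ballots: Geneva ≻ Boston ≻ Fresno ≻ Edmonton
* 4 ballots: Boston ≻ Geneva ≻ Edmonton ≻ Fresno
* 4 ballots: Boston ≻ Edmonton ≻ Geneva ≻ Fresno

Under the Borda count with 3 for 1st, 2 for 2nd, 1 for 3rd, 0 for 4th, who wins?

Fresno: 5×1 + 4×1 + 4×0 + 4×0 = 9
Edmonton: 5×3 + 4×0 + 4×1 + 4×2 = 27
Boston: 5×0 + 4×2 + 4×3 + 4×3 = 32
Geneva: 5×2 + 4×3 + 4×2 + 4×1 = 34

Geneva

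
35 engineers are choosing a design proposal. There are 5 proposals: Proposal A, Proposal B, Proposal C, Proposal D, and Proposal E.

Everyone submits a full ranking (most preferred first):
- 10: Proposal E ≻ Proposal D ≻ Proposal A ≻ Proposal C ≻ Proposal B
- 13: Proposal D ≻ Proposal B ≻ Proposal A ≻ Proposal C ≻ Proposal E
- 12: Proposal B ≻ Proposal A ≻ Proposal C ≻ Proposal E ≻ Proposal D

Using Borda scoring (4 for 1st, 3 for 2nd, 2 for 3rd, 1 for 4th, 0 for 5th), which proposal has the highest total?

Proposal A: 10×2 + 13×2 + 12×3 = 82
Proposal B: 10×0 + 13×3 + 12×4 = 87
Proposal C: 10×1 + 13×1 + 12×2 = 47
Proposal D: 10×3 + 13×4 + 12×0 = 82
Proposal E: 10×4 + 13×0 + 12×1 = 52

Proposal B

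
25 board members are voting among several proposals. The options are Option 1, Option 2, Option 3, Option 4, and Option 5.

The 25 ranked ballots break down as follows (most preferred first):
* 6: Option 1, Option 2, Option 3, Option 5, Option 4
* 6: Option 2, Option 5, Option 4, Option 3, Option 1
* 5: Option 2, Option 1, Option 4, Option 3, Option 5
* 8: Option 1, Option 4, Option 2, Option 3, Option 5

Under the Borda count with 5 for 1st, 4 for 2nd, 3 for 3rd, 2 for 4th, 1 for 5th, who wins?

Option 1: 6×5 + 6×1 + 5×4 + 8×5 = 96
Option 2: 6×4 + 6×5 + 5×5 + 8×3 = 103
Option 3: 6×3 + 6×2 + 5×2 + 8×2 = 56
Option 4: 6×1 + 6×3 + 5×3 + 8×4 = 71
Option 5: 6×2 + 6×4 + 5×1 + 8×1 = 49

Option 2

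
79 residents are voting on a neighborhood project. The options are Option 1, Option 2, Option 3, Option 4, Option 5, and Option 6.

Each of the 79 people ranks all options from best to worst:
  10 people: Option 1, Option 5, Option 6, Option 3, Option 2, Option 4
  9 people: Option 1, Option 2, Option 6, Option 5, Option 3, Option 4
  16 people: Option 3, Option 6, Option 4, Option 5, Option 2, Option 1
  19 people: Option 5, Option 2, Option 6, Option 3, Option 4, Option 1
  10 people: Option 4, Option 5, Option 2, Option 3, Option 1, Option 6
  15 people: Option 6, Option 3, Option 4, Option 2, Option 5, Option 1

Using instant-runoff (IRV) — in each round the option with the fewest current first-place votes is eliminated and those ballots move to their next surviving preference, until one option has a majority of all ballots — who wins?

Round 1: Option 1 19, Option 2 0, Option 3 16, Option 4 10, Option 5 19, Option 6 15. Option 2 eliminated.
Round 2: Option 1 19, Option 3 16, Option 4 10, Option 5 19, Option 6 15. Option 4 eliminated.
Round 3: Option 1 19, Option 3 16, Option 5 29, Option 6 15. Option 6 eliminated.
Round 4: Option 1 19, Option 3 31, Option 5 29. Option 1 eliminated.
Round 5: Option 3 31, Option 5 48. Option 5 has a majority (≥40).

Option 5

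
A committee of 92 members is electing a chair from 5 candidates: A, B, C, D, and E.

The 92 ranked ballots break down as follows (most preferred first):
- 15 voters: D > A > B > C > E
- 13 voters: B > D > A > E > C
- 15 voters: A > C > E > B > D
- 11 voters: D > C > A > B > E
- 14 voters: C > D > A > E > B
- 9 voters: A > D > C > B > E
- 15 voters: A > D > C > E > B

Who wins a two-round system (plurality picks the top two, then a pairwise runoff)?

Round 1 first-place votes: A 39, B 13, C 14, D 26, E 0. A and D advance.
Runoff: A is ranked above D on 39 ballots, D above A on 53.

D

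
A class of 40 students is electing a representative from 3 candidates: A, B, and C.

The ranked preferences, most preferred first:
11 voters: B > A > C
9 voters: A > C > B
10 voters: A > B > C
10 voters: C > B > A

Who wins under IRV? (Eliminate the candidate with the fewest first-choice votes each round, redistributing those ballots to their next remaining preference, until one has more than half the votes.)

B

Round 1: A 19, B 11, C 10. C eliminated.
Round 2: A 19, B 21. B has a majority (≥21).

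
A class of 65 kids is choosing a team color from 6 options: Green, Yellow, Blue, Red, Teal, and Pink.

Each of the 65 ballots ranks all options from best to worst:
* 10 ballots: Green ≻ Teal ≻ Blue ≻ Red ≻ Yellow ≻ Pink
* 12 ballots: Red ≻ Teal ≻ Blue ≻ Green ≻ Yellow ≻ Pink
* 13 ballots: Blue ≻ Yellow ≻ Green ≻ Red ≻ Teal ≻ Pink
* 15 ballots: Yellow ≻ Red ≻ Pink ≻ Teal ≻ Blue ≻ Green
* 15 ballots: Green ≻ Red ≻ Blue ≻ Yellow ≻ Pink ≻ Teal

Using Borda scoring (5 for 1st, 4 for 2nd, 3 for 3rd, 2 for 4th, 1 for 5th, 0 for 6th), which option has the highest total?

Red

Green: 10×5 + 12×2 + 13×3 + 15×0 + 15×5 = 188
Yellow: 10×1 + 12×1 + 13×4 + 15×5 + 15×2 = 179
Blue: 10×3 + 12×3 + 13×5 + 15×1 + 15×3 = 191
Red: 10×2 + 12×5 + 13×2 + 15×4 + 15×4 = 226
Teal: 10×4 + 12×4 + 13×1 + 15×2 + 15×0 = 131
Pink: 10×0 + 12×0 + 13×0 + 15×3 + 15×1 = 60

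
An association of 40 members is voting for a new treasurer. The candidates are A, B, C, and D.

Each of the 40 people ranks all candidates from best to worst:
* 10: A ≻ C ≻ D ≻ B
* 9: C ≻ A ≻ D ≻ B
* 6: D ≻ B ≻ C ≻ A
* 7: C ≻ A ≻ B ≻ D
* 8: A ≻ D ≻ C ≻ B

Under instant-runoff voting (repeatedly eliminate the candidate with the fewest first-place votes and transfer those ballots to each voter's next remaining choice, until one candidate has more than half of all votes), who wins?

C

Round 1: A 18, B 0, C 16, D 6. B eliminated.
Round 2: A 18, C 16, D 6. D eliminated.
Round 3: A 18, C 22. C has a majority (≥21).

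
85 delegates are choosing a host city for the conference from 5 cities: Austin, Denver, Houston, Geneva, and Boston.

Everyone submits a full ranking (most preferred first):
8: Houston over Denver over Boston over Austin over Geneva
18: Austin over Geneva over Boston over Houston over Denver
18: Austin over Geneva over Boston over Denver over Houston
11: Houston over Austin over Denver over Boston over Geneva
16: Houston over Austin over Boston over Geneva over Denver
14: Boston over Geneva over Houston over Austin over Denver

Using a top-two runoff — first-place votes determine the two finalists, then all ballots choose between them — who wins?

Round 1 first-place votes: Austin 36, Denver 0, Houston 35, Geneva 0, Boston 14. Austin and Houston advance.
Runoff: Austin is ranked above Houston on 36 ballots, Houston above Austin on 49.

Houston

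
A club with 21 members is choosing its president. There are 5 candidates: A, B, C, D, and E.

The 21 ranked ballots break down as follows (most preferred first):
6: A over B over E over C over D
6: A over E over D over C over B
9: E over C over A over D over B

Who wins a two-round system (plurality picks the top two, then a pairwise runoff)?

Round 1 first-place votes: A 12, B 0, C 0, D 0, E 9. A and E advance.
Runoff: A is ranked above E on 12 ballots, E above A on 9.

A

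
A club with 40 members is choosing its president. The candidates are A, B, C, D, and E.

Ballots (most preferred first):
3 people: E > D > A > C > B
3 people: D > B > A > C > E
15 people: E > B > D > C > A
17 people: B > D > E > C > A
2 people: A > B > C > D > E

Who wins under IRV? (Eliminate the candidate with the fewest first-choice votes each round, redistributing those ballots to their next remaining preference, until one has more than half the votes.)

Round 1: A 2, B 17, C 0, D 3, E 18. C eliminated.
Round 2: A 2, B 17, D 3, E 18. A eliminated.
Round 3: B 19, D 3, E 18. D eliminated.
Round 4: B 22, E 18. B has a majority (≥21).

B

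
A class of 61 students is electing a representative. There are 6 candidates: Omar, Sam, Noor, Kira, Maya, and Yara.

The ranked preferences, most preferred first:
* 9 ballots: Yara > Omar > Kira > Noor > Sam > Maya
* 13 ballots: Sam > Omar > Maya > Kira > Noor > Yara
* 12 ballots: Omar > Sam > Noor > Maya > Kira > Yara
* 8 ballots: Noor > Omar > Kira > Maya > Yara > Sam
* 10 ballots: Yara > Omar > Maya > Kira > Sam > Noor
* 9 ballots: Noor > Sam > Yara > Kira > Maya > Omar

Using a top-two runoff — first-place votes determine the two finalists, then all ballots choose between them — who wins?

Round 1 first-place votes: Omar 12, Sam 13, Noor 17, Kira 0, Maya 0, Yara 19. Yara and Noor advance.
Runoff: Yara is ranked above Noor on 19 ballots, Noor above Yara on 42.

Noor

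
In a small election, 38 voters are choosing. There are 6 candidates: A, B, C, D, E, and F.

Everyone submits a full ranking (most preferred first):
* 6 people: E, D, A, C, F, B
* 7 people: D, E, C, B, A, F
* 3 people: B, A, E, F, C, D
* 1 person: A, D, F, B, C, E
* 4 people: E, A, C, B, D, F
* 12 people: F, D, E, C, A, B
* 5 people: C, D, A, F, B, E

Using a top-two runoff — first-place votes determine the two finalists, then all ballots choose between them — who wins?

Round 1 first-place votes: A 1, B 3, C 5, D 7, E 10, F 12. F and E advance.
Runoff: F is ranked above E on 18 ballots, E above F on 20.

E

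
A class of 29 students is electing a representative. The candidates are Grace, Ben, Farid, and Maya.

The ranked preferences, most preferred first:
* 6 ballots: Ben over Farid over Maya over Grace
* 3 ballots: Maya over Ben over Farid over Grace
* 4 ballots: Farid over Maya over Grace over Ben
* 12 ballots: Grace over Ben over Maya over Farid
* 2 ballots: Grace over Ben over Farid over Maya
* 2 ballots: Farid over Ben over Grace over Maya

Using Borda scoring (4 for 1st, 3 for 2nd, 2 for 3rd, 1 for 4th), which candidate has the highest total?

Ben

Grace: 6×1 + 3×1 + 4×2 + 12×4 + 2×4 + 2×2 = 77
Ben: 6×4 + 3×3 + 4×1 + 12×3 + 2×3 + 2×3 = 85
Farid: 6×3 + 3×2 + 4×4 + 12×1 + 2×2 + 2×4 = 64
Maya: 6×2 + 3×4 + 4×3 + 12×2 + 2×1 + 2×1 = 64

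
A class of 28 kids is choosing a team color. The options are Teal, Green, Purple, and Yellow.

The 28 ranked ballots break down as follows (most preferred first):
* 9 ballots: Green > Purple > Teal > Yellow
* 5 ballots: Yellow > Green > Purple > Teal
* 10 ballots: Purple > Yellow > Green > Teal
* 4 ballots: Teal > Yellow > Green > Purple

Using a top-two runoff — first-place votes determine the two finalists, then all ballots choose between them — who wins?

Green

Round 1 first-place votes: Teal 4, Green 9, Purple 10, Yellow 5. Purple and Green advance.
Runoff: Purple is ranked above Green on 10 ballots, Green above Purple on 18.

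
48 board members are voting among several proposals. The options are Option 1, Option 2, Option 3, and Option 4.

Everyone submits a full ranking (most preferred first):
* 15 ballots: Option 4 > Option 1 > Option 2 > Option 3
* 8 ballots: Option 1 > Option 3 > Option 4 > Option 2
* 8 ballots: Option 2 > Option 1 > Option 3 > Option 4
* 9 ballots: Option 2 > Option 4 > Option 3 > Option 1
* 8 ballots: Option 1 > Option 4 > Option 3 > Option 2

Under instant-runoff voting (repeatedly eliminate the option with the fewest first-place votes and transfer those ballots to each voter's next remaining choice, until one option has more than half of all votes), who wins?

Option 1

Round 1: Option 1 16, Option 2 17, Option 3 0, Option 4 15. Option 3 eliminated.
Round 2: Option 1 16, Option 2 17, Option 4 15. Option 4 eliminated.
Round 3: Option 1 31, Option 2 17. Option 1 has a majority (≥25).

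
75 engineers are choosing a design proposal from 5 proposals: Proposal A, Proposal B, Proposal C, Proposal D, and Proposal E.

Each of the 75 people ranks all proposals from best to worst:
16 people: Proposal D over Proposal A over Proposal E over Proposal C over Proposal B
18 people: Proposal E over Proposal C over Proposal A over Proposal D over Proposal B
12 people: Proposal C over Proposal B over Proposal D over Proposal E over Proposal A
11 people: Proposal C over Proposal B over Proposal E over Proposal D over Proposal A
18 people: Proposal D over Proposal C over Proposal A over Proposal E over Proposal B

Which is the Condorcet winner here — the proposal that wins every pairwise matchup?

Proposal C

Proposal C vs Proposal A: 59–16
Proposal C vs Proposal B: 75–0
Proposal C vs Proposal D: 41–34
Proposal C vs Proposal E: 41–34
Proposal C beats every other proposal.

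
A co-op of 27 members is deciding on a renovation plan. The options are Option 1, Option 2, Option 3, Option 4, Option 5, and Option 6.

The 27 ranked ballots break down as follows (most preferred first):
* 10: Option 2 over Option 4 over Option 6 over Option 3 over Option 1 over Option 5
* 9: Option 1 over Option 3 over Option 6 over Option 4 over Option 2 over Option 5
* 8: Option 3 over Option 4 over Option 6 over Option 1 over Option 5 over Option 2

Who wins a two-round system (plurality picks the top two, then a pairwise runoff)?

Option 1

Round 1 first-place votes: Option 1 9, Option 2 10, Option 3 8, Option 4 0, Option 5 0, Option 6 0. Option 2 and Option 1 advance.
Runoff: Option 2 is ranked above Option 1 on 10 ballots, Option 1 above Option 2 on 17.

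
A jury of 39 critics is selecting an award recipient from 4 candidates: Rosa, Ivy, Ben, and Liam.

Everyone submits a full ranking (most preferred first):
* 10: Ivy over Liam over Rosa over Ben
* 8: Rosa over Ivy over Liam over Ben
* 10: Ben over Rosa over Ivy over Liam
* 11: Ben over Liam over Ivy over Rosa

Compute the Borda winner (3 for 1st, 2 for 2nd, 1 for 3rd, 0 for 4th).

Rosa: 10×1 + 8×3 + 10×2 + 11×0 = 54
Ivy: 10×3 + 8×2 + 10×1 + 11×1 = 67
Ben: 10×0 + 8×0 + 10×3 + 11×3 = 63
Liam: 10×2 + 8×1 + 10×0 + 11×2 = 50

Ivy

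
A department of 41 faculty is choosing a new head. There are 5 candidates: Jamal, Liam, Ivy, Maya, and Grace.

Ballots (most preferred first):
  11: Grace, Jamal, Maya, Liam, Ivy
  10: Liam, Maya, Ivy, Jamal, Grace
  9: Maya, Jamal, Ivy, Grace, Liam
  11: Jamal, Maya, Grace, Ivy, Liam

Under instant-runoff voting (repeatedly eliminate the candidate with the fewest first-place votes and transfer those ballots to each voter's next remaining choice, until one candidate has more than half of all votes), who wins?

Round 1: Jamal 11, Liam 10, Ivy 0, Maya 9, Grace 11. Ivy eliminated.
Round 2: Jamal 11, Liam 10, Maya 9, Grace 11. Maya eliminated.
Round 3: Jamal 20, Liam 10, Grace 11. Liam eliminated.
Round 4: Jamal 30, Grace 11. Jamal has a majority (≥21).

Jamal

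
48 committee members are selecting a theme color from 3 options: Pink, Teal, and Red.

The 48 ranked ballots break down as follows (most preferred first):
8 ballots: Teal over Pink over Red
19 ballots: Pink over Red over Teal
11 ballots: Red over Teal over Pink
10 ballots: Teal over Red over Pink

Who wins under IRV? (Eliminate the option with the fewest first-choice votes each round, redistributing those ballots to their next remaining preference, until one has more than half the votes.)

Round 1: Pink 19, Teal 18, Red 11. Red eliminated.
Round 2: Pink 19, Teal 29. Teal has a majority (≥25).

Teal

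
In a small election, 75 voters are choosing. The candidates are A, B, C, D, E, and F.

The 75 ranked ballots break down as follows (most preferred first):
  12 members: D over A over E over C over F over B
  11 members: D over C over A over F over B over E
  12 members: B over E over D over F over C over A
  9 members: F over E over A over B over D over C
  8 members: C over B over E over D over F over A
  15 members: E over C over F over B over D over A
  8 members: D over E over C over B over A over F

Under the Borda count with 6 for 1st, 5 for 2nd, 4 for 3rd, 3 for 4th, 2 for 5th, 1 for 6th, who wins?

A: 12×5 + 11×4 + 12×1 + 9×4 + 8×1 + 15×1 + 8×2 = 191
B: 12×1 + 11×2 + 12×6 + 9×3 + 8×5 + 15×3 + 8×3 = 242
C: 12×3 + 11×5 + 12×2 + 9×1 + 8×6 + 15×5 + 8×4 = 279
D: 12×6 + 11×6 + 12×4 + 9×2 + 8×3 + 15×2 + 8×6 = 306
E: 12×4 + 11×1 + 12×5 + 9×5 + 8×4 + 15×6 + 8×5 = 326
F: 12×2 + 11×3 + 12×3 + 9×6 + 8×2 + 15×4 + 8×1 = 231

E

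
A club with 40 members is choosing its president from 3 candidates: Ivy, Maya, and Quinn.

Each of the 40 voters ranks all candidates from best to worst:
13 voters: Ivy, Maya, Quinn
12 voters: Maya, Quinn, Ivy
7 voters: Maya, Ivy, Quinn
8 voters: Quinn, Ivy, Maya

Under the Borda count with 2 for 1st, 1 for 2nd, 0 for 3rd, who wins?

Ivy: 13×2 + 12×0 + 7×1 + 8×1 = 41
Maya: 13×1 + 12×2 + 7×2 + 8×0 = 51
Quinn: 13×0 + 12×1 + 7×0 + 8×2 = 28

Maya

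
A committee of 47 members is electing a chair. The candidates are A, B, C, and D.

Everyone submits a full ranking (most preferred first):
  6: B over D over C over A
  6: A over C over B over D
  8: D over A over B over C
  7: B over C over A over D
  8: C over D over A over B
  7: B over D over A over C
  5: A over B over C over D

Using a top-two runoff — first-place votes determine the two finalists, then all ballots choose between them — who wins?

A

Round 1 first-place votes: A 11, B 20, C 8, D 8. B and A advance.
Runoff: B is ranked above A on 20 ballots, A above B on 27.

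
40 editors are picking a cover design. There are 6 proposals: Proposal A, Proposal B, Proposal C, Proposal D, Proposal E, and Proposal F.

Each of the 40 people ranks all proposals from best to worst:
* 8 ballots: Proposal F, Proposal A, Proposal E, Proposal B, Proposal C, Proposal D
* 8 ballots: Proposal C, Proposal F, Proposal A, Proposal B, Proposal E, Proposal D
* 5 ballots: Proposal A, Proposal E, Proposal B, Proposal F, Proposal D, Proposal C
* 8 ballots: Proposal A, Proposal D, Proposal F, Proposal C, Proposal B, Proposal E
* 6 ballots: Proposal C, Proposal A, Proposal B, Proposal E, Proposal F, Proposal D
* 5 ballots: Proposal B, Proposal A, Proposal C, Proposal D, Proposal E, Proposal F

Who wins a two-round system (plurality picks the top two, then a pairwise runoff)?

Round 1 first-place votes: Proposal A 13, Proposal B 5, Proposal C 14, Proposal D 0, Proposal E 0, Proposal F 8. Proposal C and Proposal A advance.
Runoff: Proposal C is ranked above Proposal A on 14 ballots, Proposal A above Proposal C on 26.

Proposal A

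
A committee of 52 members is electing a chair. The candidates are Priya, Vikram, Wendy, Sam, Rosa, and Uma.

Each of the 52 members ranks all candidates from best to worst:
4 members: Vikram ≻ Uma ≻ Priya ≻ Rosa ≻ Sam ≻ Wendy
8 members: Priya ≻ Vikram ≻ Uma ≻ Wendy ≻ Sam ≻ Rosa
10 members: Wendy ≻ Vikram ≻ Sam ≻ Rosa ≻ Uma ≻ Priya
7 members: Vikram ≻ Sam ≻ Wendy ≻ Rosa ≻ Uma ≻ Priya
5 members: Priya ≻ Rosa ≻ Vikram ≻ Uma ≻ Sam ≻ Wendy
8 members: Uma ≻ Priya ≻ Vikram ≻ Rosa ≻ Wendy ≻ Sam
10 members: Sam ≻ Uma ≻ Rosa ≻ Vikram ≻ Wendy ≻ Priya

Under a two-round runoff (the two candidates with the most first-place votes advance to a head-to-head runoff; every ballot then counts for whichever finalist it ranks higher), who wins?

Vikram

Round 1 first-place votes: Priya 13, Vikram 11, Wendy 10, Sam 10, Rosa 0, Uma 8. Priya and Vikram advance.
Runoff: Priya is ranked above Vikram on 21 ballots, Vikram above Priya on 31.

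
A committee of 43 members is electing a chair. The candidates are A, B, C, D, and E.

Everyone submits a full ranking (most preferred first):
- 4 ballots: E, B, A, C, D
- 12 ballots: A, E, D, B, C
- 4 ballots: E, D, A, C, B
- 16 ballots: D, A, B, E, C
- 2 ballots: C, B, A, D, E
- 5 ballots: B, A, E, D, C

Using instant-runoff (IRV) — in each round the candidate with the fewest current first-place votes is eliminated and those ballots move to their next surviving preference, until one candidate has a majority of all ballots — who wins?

A

Round 1: A 12, B 5, C 2, D 16, E 8. C eliminated.
Round 2: A 12, B 7, D 16, E 8. B eliminated.
Round 3: A 19, D 16, E 8. E eliminated.
Round 4: A 23, D 20. A has a majority (≥22).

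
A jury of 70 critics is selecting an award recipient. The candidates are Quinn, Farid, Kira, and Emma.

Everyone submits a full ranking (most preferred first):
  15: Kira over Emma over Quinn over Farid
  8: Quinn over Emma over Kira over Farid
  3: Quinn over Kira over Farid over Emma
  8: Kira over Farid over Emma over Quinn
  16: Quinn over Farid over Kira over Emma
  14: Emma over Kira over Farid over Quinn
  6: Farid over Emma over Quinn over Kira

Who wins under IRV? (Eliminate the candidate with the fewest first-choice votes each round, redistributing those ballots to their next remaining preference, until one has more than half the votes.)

Round 1: Quinn 27, Farid 6, Kira 23, Emma 14. Farid eliminated.
Round 2: Quinn 27, Kira 23, Emma 20. Emma eliminated.
Round 3: Quinn 33, Kira 37. Kira has a majority (≥36).

Kira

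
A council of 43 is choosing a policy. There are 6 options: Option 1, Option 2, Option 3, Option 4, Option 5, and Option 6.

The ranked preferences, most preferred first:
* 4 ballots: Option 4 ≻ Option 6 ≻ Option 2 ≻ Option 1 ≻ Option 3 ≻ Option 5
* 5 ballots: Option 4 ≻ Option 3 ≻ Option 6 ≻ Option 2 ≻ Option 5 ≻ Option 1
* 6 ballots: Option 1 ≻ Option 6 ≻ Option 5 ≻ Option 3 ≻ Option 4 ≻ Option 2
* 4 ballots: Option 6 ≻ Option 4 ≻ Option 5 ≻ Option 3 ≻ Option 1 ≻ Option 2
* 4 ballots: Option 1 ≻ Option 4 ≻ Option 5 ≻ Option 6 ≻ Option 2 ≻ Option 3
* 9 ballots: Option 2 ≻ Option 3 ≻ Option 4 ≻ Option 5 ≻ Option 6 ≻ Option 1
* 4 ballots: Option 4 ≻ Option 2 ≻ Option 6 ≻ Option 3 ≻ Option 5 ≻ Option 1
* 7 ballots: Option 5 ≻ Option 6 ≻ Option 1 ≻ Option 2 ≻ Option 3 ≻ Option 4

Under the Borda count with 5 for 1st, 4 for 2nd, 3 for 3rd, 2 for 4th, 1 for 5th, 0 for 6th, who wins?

Option 6

Option 1: 4×2 + 5×0 + 6×5 + 4×1 + 4×5 + 9×0 + 4×0 + 7×3 = 83
Option 2: 4×3 + 5×2 + 6×0 + 4×0 + 4×1 + 9×5 + 4×4 + 7×2 = 101
Option 3: 4×1 + 5×4 + 6×2 + 4×2 + 4×0 + 9×4 + 4×2 + 7×1 = 95
Option 4: 4×5 + 5×5 + 6×1 + 4×4 + 4×4 + 9×3 + 4×5 + 7×0 = 130
Option 5: 4×0 + 5×1 + 6×3 + 4×3 + 4×3 + 9×2 + 4×1 + 7×5 = 104
Option 6: 4×4 + 5×3 + 6×4 + 4×5 + 4×2 + 9×1 + 4×3 + 7×4 = 132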